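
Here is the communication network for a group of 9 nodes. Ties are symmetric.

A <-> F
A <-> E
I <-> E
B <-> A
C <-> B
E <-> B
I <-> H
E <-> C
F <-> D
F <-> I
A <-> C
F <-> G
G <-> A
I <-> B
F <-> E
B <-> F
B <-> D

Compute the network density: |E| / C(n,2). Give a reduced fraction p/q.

17/36

There are 17 edges and 9 nodes, so the maximum possible is C(9,2) = 36.
Density = 17/36.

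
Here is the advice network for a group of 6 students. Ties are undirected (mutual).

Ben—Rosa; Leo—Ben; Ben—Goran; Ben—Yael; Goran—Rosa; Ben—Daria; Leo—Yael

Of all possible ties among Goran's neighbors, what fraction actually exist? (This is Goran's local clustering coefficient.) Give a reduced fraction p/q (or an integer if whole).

1

Goran's neighbors: Ben and Rosa (k = 2).
Possible neighbor pairs: C(2,2) = 1. Edges among them: Ben–Rosa → e = 1.
Clustering(Goran) = 1/1.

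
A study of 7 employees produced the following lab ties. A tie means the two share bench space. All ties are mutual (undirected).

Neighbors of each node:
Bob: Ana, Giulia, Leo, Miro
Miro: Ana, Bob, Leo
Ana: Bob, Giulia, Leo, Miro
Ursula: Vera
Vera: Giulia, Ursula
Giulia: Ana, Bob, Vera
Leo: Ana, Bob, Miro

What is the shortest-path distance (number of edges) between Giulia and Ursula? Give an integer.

2

One shortest route is Giulia – Vera – Ursula, which uses 2 edges, and Giulia and Ursula are not directly tied, so nothing shorter exists. So d(Giulia,Ursula) = 2.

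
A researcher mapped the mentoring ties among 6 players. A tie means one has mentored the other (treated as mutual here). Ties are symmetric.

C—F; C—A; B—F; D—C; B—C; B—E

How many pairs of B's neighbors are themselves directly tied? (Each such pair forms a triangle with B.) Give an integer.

1

B's neighbors: C, E, and F.
Neighbor pairs that are themselves tied: B–C–F. Each forms one triangle with B, for 1 in total.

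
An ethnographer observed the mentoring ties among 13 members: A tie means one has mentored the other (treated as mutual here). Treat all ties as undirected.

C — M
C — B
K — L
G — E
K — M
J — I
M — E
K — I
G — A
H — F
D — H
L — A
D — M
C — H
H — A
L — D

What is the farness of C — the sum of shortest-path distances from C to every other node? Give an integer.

26

Distances from C: A:2, B:1, D:2, E:2, F:2, G:3, H:1, I:3, J:4, K:2, L:3, M:1.
Sum = 2 + 1 + 2 + 2 + 2 + 3 + 1 + 3 + 4 + 2 + 3 + 1 = 26.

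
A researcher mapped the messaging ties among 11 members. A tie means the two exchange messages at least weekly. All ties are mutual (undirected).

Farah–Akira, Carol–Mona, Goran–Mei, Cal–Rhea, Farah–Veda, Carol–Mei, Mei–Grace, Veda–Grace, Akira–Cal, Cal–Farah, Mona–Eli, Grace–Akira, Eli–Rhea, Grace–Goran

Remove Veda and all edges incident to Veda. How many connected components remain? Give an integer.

1

Veda's neighbors (Farah and Grace) remain reachable from one another through other ties, so the rest of the network stays in one piece.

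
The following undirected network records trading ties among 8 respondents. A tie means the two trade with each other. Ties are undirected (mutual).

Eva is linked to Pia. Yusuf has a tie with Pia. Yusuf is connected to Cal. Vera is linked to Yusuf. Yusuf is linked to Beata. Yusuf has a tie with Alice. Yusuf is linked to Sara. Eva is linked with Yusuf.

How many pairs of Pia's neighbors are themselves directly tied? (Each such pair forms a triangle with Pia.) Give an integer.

Pia's neighbors: Eva and Yusuf.
Neighbor pairs that are themselves tied: Pia–Eva–Yusuf. Each forms one triangle with Pia, for 1 in total.

1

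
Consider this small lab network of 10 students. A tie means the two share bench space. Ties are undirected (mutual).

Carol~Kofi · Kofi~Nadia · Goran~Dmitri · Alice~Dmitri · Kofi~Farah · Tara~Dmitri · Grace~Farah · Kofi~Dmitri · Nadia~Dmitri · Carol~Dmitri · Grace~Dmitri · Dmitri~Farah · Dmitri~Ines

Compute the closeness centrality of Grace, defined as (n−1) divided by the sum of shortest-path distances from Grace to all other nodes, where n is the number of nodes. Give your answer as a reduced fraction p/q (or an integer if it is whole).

Distances from Grace: Alice:2, Carol:2, Dmitri:1, Farah:1, Goran:2, Ines:2, Kofi:2, Nadia:2, Tara:2. Sum = 16.
n = 10, so closeness = 9/16.

9/16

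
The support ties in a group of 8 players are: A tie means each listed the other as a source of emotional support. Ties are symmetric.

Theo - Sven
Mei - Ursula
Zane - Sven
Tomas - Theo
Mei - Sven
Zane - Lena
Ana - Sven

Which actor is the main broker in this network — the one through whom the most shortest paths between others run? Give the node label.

Sven

Unnormalized betweenness of each node: Ana:0, Lena:0, Mei:6, Sven:18, Theo:6, Tomas:0, Ursula:0, Zane:6.
Sven has the largest value, 18, making it the main broker — the node through which the most shortest paths run.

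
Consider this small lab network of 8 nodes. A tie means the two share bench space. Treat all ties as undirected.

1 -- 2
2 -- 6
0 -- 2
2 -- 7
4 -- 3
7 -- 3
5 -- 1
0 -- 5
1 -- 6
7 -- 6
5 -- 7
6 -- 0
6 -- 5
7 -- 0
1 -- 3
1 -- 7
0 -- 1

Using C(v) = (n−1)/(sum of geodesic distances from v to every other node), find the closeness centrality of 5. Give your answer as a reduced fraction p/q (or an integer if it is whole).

7/11

Distances from 5: 0:1, 1:1, 2:2, 3:2, 4:3, 6:1, 7:1. Sum = 11.
n = 8, so closeness = 7/11.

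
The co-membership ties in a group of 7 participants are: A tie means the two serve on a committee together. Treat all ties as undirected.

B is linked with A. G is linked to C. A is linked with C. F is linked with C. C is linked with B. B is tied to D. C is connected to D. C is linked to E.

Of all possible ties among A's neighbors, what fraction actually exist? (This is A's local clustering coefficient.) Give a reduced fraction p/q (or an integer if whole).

1

A's neighbors: B and C (k = 2).
Possible neighbor pairs: C(2,2) = 1. Edges among them: B–C → e = 1.
Clustering(A) = 1/1.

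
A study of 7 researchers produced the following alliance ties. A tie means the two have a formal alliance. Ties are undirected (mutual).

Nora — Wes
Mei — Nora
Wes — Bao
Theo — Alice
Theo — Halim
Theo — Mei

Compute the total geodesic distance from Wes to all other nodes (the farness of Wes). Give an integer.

15

Distances from Wes: Alice:4, Bao:1, Halim:4, Mei:2, Nora:1, Theo:3.
Sum = 4 + 1 + 4 + 2 + 1 + 3 = 15.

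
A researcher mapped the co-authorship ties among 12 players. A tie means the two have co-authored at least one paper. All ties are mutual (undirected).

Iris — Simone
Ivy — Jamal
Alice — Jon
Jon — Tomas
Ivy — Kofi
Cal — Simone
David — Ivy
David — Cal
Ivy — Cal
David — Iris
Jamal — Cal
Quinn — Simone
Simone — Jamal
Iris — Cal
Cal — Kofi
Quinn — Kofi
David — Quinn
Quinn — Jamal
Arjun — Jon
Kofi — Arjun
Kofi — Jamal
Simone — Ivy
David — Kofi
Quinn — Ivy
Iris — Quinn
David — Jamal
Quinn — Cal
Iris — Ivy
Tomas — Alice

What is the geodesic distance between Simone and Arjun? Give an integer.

3

One shortest route is Simone – Quinn – Kofi – Arjun, which uses 3 edges, and at distance 2 from Simone we only reach {David, Kofi}, which does not include Arjun. So d(Simone,Arjun) = 3.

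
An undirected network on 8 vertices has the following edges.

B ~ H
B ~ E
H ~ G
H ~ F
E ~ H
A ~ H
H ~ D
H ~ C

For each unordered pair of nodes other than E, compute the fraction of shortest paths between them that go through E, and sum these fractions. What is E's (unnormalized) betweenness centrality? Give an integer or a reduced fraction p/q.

0

No shortest path between any pair of other nodes passes through E.
Summing the contributions gives betweenness(E) = 0.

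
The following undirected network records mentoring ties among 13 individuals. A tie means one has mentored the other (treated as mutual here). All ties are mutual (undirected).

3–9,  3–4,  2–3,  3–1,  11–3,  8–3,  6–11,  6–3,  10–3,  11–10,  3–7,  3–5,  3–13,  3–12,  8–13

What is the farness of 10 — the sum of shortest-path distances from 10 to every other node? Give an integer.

22

Distances from 10: 1:2, 2:2, 3:1, 4:2, 5:2, 6:2, 7:2, 8:2, 9:2, 11:1, 12:2, 13:2.
Sum = 2 + 2 + 1 + 2 + 2 + 2 + 2 + 2 + 2 + 1 + 2 + 2 = 22.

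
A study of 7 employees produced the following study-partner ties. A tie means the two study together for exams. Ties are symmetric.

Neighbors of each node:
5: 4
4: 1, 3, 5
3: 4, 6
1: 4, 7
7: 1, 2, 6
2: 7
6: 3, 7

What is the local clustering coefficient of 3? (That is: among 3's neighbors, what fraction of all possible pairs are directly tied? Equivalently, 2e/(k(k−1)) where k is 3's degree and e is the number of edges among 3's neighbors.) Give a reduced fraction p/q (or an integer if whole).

3's neighbors: 4 and 6 (k = 2).
Possible neighbor pairs: C(2,2) = 1. Edges among them: none → e = 0.
Clustering(3) = 0/1.

0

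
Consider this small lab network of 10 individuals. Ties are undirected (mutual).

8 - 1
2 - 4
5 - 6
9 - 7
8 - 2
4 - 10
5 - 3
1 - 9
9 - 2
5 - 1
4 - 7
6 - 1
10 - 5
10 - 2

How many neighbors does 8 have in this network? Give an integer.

2

8 is directly tied to 1 and 2. That is 2 neighbors, so the degree of 8 is 2.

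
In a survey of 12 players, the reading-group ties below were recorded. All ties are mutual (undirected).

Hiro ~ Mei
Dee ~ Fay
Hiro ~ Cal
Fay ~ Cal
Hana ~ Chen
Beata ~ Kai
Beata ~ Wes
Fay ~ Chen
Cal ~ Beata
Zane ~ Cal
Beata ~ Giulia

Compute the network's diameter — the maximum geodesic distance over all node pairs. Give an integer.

Eccentricity of each node (its greatest distance to any other): Beata:4, Cal:3, Chen:4, Dee:4, Fay:3, Giulia:5, Hana:5, Hiro:4, Kai:5, Mei:5, Wes:5, Zane:4.
The maximum eccentricity is 5, realized for instance by the pair Mei–Hana via Mei – Hiro – Cal – Fay – Chen – Hana. So the diameter is 5.

5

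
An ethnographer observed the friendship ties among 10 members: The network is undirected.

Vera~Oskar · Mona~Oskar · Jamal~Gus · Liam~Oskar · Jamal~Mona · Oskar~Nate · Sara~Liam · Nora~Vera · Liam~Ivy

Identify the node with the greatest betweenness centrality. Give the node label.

Unnormalized betweenness of each node: Gus:0, Ivy:0, Jamal:8, Liam:15, Mona:14, Nate:0, Nora:0, Oskar:29, Sara:0, Vera:8.
Oskar has the largest value, 29, making it the main broker — the node through which the most shortest paths run.

Oskar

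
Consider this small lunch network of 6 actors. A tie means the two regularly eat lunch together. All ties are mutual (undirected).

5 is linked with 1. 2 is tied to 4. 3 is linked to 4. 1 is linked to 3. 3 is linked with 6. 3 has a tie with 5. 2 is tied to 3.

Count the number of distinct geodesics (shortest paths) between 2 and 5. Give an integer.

1

The shortest distance is 2, and the only length-2 path is 2–3–5. So there is exactly 1 shortest path.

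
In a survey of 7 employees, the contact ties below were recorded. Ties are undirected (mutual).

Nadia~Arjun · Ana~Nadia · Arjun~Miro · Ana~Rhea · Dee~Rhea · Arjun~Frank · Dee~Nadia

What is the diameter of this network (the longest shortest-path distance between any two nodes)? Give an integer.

Eccentricity of each node (its greatest distance to any other): Ana:3, Arjun:3, Dee:3, Frank:4, Miro:4, Nadia:2, Rhea:4.
The maximum eccentricity is 4, realized for instance by the pair Miro–Rhea via Miro – Arjun – Nadia – Ana – Rhea. So the diameter is 4.

4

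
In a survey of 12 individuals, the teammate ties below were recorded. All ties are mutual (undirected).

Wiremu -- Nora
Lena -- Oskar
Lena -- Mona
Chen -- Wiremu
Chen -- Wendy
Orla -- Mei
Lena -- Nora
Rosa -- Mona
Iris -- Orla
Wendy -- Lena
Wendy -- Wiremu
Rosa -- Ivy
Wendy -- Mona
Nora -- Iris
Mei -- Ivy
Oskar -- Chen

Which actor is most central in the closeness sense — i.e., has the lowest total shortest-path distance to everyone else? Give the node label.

Lena

Farness (sum of distances to all others) for each node — Chen:28, Iris:27, Ivy:31, Lena:22, Mei:34, Mona:23, Nora:23, Orla:31, Oskar:29, Rosa:27, Wendy:24, Wiremu:25.
The smallest farness is 22, for Lena, so Lena has the highest closeness.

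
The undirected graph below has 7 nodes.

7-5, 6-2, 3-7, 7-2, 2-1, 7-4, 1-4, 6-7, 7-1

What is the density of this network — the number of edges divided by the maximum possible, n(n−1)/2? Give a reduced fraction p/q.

3/7

There are 9 edges and 7 nodes, so the maximum possible is C(7,2) = 21.
Density = 9/21 = 3/7.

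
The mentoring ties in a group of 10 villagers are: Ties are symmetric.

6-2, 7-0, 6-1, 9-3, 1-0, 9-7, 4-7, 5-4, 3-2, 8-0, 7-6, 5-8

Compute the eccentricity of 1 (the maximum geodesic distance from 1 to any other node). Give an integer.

Distances from 1: 0:1, 2:2, 3:3, 4:3, 5:3, 6:1, 7:2, 8:2, 9:3.
The largest is 3 (to 4, 9, 5, and 3), so the eccentricity of 1 is 3.

3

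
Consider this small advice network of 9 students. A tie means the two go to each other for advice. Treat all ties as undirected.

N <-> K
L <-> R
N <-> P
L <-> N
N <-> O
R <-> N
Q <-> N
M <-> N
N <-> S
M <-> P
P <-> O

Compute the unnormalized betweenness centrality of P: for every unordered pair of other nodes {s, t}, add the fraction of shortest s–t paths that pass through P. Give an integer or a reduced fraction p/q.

Pairs whose geodesics pass through P — M–O: 1/2.
All other pairs contribute 0.
Summing the contributions gives betweenness(P) = 1/2.

1/2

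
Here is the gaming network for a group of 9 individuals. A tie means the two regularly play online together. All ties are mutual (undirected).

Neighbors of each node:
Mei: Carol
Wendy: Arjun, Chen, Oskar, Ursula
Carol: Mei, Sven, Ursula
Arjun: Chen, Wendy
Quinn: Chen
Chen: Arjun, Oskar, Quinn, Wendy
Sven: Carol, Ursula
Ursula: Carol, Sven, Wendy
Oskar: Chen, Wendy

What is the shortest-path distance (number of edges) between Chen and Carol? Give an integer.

3

One shortest route is Chen – Wendy – Ursula – Carol, which uses 3 edges, and at distance 2 from Chen we only reach {Ursula}, which does not include Carol. So d(Chen,Carol) = 3.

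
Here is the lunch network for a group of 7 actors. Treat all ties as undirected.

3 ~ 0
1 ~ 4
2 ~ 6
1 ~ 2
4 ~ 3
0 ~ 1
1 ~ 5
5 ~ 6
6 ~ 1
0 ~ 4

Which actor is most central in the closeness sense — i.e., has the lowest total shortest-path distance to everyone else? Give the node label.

1

Farness (sum of distances to all others) for each node — 0:9, 1:7, 2:11, 3:13, 4:9, 5:11, 6:10.
The smallest farness is 7, for 1, so 1 has the highest closeness.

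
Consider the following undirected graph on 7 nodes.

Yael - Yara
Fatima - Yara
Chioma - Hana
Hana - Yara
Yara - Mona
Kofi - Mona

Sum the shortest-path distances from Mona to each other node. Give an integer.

11

Distances from Mona: Chioma:3, Fatima:2, Hana:2, Kofi:1, Yael:2, Yara:1.
Sum = 3 + 2 + 2 + 1 + 2 + 1 = 11.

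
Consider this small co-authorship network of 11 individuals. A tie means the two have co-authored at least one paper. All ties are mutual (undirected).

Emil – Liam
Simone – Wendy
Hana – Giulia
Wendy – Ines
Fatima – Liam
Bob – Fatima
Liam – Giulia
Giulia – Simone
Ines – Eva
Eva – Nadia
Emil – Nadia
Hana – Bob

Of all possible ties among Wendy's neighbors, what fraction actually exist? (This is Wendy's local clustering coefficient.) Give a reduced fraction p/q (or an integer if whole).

0

Wendy's neighbors: Ines and Simone (k = 2).
Possible neighbor pairs: C(2,2) = 1. Edges among them: none → e = 0.
Clustering(Wendy) = 0/1.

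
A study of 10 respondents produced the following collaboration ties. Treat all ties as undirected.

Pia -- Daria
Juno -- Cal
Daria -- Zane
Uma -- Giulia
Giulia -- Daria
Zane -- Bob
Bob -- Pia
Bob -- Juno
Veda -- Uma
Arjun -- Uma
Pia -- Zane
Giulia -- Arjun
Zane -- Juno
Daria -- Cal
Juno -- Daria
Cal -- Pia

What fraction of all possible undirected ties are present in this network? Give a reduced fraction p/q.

16/45

There are 16 edges and 10 nodes, so the maximum possible is C(10,2) = 45.
Density = 16/45.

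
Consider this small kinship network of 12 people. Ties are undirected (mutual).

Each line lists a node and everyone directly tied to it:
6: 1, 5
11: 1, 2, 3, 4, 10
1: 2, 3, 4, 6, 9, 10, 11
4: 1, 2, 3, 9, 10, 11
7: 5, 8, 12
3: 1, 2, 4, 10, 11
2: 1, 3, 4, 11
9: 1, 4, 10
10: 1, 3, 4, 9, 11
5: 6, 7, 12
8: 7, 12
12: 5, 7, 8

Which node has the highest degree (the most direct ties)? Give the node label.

Degrees — 1:7, 2:4, 3:5, 4:6, 5:3, 6:2, 7:3, 8:2, 9:3, 10:5, 11:5, 12:3.
The maximum is 7, attained only by 1.

1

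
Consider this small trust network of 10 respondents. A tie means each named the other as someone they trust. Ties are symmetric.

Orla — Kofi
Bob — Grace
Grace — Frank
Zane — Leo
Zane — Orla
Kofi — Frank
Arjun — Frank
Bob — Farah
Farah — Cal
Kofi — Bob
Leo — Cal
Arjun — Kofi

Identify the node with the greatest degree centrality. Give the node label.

Degrees — Arjun:2, Bob:3, Cal:2, Farah:2, Frank:3, Grace:2, Kofi:4, Leo:2, Orla:2, Zane:2.
The maximum is 4, attained only by Kofi.

Kofi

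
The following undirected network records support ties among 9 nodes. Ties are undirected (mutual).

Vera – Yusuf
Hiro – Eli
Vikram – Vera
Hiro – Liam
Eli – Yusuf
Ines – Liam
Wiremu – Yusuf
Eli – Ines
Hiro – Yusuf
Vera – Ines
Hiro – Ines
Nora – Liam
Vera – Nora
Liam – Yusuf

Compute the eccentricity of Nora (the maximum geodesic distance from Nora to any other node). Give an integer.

Distances from Nora: Eli:3, Hiro:2, Ines:2, Liam:1, Vera:1, Vikram:2, Wiremu:3, Yusuf:2.
The largest is 3 (to Eli and Wiremu), so the eccentricity of Nora is 3.

3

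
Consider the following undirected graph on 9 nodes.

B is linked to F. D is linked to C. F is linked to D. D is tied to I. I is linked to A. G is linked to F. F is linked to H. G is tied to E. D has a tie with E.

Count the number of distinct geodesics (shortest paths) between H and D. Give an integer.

1

The shortest distance is 2, and the only length-2 path is H–F–D. So there is exactly 1 shortest path.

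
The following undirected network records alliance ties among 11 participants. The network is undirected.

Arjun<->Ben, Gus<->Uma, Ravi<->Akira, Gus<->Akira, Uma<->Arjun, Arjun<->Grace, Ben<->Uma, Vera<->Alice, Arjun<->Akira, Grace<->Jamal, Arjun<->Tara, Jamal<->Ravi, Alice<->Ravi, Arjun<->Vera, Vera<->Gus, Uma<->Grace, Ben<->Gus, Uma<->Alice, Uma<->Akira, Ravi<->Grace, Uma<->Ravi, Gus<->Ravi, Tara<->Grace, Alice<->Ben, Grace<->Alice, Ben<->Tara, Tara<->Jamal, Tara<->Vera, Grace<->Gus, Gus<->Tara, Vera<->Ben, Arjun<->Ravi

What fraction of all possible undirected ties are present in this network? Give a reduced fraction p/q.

32/55

There are 32 edges and 11 nodes, so the maximum possible is C(11,2) = 55.
Density = 32/55.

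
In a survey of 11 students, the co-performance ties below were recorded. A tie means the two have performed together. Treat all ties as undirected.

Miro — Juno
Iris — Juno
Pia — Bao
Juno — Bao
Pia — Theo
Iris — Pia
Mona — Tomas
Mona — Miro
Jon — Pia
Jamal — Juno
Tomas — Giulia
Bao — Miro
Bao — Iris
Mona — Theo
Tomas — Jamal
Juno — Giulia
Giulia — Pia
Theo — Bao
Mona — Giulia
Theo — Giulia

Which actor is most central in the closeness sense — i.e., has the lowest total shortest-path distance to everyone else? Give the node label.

Giulia

Farness (sum of distances to all others) for each node — Bao:16, Giulia:15, Iris:19, Jamal:22, Jon:25, Juno:16, Miro:18, Mona:18, Pia:16, Theo:17, Tomas:20.
The smallest farness is 15, for Giulia, so Giulia has the highest closeness.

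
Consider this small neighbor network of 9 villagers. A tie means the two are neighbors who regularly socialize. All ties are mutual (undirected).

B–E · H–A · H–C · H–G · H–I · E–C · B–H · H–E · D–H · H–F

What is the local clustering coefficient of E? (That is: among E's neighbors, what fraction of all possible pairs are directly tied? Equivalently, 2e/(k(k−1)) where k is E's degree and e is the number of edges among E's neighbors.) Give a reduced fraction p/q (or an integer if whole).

E's neighbors: B, C, and H (k = 3).
Possible neighbor pairs: C(3,2) = 3. Edges among them: B–H, C–H → e = 2.
Clustering(E) = 2/3.

2/3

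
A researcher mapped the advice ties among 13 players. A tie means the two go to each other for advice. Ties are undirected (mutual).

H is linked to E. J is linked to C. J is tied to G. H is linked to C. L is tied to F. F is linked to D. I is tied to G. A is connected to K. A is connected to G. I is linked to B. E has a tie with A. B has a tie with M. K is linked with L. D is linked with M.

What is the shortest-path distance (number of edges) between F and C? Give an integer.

6

One shortest route is F – L – K – A – G – J – C, which uses 6 edges, and at distance 5 from F we only reach {H, J}, which does not include C. So d(F,C) = 6.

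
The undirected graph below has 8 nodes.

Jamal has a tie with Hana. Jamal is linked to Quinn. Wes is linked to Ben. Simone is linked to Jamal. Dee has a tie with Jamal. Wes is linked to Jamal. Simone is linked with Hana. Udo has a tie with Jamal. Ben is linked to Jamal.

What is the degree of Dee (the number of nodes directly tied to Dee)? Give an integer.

1

Dee is directly tied to Jamal. That is 1 neighbor, so the degree of Dee is 1.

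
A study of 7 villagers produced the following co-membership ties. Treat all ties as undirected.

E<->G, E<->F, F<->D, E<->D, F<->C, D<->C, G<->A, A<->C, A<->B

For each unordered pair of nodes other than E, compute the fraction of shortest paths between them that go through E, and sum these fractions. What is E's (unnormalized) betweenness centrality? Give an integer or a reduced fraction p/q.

Pairs whose geodesics pass through E — F–G: 1; D–G: 1.
All other pairs contribute 0.
Summing the contributions gives betweenness(E) = 2.

2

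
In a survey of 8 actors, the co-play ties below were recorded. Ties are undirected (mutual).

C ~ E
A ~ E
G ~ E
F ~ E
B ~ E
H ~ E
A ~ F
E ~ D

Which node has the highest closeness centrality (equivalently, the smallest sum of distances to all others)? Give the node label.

Farness (sum of distances to all others) for each node — A:12, B:13, C:13, D:13, E:7, F:12, G:13, H:13.
The smallest farness is 7, for E, so E has the highest closeness.

E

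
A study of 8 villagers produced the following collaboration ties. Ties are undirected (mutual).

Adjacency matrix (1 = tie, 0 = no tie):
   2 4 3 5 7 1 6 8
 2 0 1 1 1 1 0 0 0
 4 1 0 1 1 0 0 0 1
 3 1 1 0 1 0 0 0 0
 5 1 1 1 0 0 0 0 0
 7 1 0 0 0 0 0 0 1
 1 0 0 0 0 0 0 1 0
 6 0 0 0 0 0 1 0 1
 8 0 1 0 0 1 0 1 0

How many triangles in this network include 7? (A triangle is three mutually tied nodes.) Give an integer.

7's neighbors are 2 and 8, but none of them are tied to each other, so no triangle contains 7.

0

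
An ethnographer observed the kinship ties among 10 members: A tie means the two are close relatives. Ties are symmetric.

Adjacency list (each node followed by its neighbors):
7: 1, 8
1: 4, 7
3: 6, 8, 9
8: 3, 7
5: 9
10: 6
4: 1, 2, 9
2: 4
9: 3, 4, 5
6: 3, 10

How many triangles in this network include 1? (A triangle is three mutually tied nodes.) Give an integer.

1's neighbors are 4 and 7, but none of them are tied to each other, so no triangle contains 1.

0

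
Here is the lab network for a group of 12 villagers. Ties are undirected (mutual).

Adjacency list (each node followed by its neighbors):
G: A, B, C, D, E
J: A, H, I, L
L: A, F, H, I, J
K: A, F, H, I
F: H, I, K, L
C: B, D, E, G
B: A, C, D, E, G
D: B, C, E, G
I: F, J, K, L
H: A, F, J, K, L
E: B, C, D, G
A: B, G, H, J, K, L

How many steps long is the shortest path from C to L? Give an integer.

One shortest route is C – B – A – L, which uses 3 edges, and at distance 2 from C we only reach {A}, which does not include L. So d(C,L) = 3.

3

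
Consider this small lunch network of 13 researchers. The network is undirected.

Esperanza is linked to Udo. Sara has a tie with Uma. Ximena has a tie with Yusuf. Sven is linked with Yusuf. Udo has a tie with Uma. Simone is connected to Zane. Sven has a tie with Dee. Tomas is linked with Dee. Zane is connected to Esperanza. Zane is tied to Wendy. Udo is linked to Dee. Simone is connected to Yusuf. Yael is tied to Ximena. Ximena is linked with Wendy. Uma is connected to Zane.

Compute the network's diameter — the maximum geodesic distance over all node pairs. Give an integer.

Eccentricity of each node (its greatest distance to any other): Dee:4, Esperanza:4, Sara:5, Simone:4, Sven:4, Tomas:5, Udo:5, Uma:4, Wendy:5, Ximena:4, Yael:5, Yusuf:4, Zane:4.
The maximum eccentricity is 5, realized for instance by the pair Tomas–Yael via Tomas – Dee – Sven – Yusuf – Ximena – Yael. So the diameter is 5.

5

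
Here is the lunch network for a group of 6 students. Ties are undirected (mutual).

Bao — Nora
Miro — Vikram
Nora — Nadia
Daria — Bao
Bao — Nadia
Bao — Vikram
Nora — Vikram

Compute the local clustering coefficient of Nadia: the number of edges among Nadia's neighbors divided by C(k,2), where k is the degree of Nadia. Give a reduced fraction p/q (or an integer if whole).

1

Nadia's neighbors: Bao and Nora (k = 2).
Possible neighbor pairs: C(2,2) = 1. Edges among them: Bao–Nora → e = 1.
Clustering(Nadia) = 1/1.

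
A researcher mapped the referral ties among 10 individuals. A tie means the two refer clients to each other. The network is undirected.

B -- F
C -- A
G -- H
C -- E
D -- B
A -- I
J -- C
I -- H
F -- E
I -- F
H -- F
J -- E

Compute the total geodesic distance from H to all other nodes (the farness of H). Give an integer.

Distances from H: A:2, B:2, C:3, D:3, E:2, F:1, G:1, I:1, J:3.
Sum = 2 + 2 + 3 + 3 + 2 + 1 + 1 + 1 + 3 = 18.

18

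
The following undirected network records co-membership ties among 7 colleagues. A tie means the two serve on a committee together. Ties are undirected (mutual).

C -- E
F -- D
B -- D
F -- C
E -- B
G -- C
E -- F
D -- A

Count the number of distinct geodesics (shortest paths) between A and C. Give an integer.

The shortest distance is 3, and the only length-3 path is A–D–F–C. So there is exactly 1 shortest path.

1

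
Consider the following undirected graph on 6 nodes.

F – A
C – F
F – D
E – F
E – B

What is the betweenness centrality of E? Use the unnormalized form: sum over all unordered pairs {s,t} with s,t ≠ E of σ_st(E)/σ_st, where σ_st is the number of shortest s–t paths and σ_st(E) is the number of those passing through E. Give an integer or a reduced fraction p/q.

Pairs whose geodesics pass through E — A–B: 1; F–B: 1; D–B: 1; B–C: 1.
All other pairs contribute 0.
Summing the contributions gives betweenness(E) = 4.

4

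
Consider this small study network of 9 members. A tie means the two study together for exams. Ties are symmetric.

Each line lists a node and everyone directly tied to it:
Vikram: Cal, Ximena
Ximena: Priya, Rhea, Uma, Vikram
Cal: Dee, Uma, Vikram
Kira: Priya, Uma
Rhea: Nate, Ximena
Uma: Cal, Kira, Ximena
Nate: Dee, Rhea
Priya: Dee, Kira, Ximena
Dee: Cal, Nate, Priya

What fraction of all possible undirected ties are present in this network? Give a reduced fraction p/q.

1/3

There are 12 edges and 9 nodes, so the maximum possible is C(9,2) = 36.
Density = 12/36 = 1/3.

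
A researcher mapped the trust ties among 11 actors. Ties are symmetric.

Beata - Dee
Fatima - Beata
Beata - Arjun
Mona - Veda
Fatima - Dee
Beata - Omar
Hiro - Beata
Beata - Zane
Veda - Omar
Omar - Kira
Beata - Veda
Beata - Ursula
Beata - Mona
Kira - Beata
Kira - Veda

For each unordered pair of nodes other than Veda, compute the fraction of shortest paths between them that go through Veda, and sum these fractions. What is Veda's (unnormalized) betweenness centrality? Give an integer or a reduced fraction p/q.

1

Pairs whose geodesics pass through Veda — Omar–Mona: 1/2; Mona–Kira: 1/2.
All other pairs contribute 0.
Summing the contributions gives betweenness(Veda) = 1.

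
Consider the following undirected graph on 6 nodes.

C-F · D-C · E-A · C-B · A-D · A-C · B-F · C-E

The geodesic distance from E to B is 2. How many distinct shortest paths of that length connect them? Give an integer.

1

The shortest distance is 2, and the only length-2 path is E–C–B. So there is exactly 1 shortest path.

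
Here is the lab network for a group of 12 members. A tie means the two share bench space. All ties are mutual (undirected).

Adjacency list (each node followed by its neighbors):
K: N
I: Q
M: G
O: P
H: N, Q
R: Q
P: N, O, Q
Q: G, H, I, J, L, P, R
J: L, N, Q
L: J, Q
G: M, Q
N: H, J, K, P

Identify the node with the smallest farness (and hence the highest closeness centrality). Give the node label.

Q

Farness (sum of distances to all others) for each node — G:24, H:22, I:26, J:21, K:33, L:23, M:34, N:23, O:30, P:20, Q:16, R:26.
The smallest farness is 16, for Q, so Q has the highest closeness.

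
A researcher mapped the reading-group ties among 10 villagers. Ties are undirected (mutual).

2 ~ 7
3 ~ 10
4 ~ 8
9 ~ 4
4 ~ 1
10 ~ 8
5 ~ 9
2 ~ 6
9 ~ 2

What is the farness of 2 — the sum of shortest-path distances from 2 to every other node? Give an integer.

22

Distances from 2: 1:3, 3:5, 4:2, 5:2, 6:1, 7:1, 8:3, 9:1, 10:4.
Sum = 3 + 5 + 2 + 2 + 1 + 1 + 3 + 1 + 4 = 22.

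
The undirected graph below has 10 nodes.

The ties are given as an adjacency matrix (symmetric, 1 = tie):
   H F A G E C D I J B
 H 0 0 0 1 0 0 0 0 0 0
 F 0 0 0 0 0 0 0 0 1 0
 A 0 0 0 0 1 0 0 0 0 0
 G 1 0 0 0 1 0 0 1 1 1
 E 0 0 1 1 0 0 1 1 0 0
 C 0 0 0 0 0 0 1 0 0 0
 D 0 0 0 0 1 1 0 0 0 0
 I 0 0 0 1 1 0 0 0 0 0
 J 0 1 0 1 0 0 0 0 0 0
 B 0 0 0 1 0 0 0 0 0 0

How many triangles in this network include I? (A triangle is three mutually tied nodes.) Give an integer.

1

I's neighbors: E and G.
Neighbor pairs that are themselves tied: I–E–G. Each forms one triangle with I, for 1 in total.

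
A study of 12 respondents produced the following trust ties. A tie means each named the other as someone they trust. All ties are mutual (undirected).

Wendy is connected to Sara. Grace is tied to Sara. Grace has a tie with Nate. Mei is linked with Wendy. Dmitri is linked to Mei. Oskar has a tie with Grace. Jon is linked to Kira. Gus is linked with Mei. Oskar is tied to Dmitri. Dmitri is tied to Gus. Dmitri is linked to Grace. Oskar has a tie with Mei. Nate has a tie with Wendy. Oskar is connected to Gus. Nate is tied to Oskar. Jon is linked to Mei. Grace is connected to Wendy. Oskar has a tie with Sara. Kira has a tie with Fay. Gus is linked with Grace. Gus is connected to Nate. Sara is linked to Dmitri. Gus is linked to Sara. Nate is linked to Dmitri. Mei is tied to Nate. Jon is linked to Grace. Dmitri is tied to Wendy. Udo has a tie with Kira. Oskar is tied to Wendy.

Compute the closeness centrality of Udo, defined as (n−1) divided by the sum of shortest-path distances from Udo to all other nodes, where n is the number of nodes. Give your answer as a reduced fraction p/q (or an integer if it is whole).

Distances from Udo: Dmitri:4, Fay:2, Grace:3, Gus:4, Jon:2, Kira:1, Mei:3, Nate:4, Oskar:4, Sara:4, Wendy:4. Sum = 35.
n = 12, so closeness = 11/35.

11/35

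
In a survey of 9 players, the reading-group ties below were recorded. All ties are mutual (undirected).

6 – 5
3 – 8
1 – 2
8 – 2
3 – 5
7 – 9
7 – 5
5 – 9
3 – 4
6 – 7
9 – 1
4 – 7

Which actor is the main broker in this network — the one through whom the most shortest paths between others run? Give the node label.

3

Unnormalized betweenness of each node: 1:11/3, 2:2, 3:41/6, 4:1, 5:20/3, 6:0, 7:29/6, 8:10/3, 9:20/3.
3 has the largest value, 41/6, making it the main broker — the node through which the most shortest paths run.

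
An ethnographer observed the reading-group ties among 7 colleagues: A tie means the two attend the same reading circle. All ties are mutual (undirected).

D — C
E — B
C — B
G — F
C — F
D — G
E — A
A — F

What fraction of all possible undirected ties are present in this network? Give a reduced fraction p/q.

8/21

There are 8 edges and 7 nodes, so the maximum possible is C(7,2) = 21.
Density = 8/21.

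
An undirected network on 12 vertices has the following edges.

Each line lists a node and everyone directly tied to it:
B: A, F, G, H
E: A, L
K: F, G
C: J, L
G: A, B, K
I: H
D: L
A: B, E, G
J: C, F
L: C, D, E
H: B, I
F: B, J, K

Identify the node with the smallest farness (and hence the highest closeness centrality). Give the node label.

Farness (sum of distances to all others) for each node — A:23, B:22, C:30, D:39, E:26, F:24, G:26, H:30, I:40, J:27, K:30, L:29.
The smallest farness is 22, for B, so B has the highest closeness.

B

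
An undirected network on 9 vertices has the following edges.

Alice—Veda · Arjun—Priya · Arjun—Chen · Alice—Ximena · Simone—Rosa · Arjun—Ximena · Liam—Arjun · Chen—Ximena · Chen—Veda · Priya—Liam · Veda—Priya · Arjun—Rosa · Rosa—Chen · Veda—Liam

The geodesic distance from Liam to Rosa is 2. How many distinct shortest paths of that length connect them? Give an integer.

The shortest distance is 2, and the only length-2 path is Liam–Arjun–Rosa. So there is exactly 1 shortest path.

1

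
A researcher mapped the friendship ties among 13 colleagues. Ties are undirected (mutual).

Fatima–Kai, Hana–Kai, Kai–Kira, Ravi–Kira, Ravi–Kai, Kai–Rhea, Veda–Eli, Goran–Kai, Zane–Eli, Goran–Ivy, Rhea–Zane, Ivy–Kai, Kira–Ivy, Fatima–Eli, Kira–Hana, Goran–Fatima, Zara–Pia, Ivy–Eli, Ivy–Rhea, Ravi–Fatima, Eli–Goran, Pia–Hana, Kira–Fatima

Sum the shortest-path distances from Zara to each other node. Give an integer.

45

Distances from Zara: Eli:5, Fatima:4, Goran:4, Hana:2, Ivy:4, Kai:3, Kira:3, Pia:1, Ravi:4, Rhea:4, Veda:6, Zane:5.
Sum = 5 + 4 + 4 + 2 + 4 + 3 + 3 + 1 + 4 + 4 + 6 + 5 = 45.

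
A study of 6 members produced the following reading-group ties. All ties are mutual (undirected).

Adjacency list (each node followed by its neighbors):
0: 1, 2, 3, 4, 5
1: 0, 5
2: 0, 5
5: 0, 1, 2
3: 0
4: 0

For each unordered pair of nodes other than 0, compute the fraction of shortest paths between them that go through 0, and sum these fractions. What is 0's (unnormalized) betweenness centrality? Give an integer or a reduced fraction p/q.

15/2

Pairs whose geodesics pass through 0 — 2–1: 1/2; 2–4: 1; 2–3: 1; 5–4: 1; 5–3: 1; 1–4: 1; 1–3: 1; 4–3: 1.
All other pairs contribute 0.
Summing the contributions gives betweenness(0) = 15/2.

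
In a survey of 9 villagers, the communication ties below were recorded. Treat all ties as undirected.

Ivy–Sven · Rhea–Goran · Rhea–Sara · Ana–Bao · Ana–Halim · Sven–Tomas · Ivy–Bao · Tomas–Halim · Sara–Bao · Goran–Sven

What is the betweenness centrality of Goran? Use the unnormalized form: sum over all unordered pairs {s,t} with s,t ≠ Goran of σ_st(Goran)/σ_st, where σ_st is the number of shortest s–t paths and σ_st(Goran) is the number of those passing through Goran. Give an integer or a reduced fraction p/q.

23/6

Pairs whose geodesics pass through Goran — Ivy–Rhea: 1/2; Tomas–Sara: 1/3; Tomas–Rhea: 1; Sara–Sven: 1/2; Rhea–Sven: 1; Rhea–Halim: 1/2.
All other pairs contribute 0.
Summing the contributions gives betweenness(Goran) = 23/6.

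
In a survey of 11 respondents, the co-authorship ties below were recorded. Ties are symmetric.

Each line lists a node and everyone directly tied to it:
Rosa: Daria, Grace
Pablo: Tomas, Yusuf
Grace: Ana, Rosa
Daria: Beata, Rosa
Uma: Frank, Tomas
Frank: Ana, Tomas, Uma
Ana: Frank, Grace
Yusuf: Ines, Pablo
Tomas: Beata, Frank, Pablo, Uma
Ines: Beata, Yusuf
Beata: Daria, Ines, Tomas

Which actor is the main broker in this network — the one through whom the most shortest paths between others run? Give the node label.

Unnormalized betweenness of each node: Ana:6, Beata:16, Daria:8, Frank:10, Grace:7/2, Ines:7/2, Pablo:9/2, Rosa:9/2, Tomas:19, Uma:0, Yusuf:1.
Tomas has the largest value, 19, making it the main broker — the node through which the most shortest paths run.

Tomas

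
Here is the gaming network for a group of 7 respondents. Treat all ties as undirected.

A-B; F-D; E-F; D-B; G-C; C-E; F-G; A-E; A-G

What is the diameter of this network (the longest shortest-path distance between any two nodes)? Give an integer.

Eccentricity of each node (its greatest distance to any other): A:2, B:3, C:3, D:3, E:2, F:2, G:2.
The maximum eccentricity is 3, realized for instance by the pair C–D via C – E – F – D. So the diameter is 3.

3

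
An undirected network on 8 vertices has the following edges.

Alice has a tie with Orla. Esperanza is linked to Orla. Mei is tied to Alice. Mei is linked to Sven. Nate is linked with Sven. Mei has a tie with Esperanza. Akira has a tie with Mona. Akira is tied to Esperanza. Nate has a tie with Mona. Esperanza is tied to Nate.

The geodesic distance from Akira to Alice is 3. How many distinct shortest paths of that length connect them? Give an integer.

The shortest distance is 3. The length-3 paths are: Akira–Esperanza–Mei–Alice; Akira–Esperanza–Orla–Alice.
That gives 2 distinct shortest paths.

2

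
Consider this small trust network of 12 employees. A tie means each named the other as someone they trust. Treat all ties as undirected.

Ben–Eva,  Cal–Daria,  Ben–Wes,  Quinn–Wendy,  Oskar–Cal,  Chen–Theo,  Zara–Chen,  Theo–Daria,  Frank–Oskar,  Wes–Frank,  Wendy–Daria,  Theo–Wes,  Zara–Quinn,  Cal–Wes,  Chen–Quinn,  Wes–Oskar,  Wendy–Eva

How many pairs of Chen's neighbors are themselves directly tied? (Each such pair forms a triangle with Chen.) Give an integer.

Chen's neighbors: Quinn, Theo, and Zara.
Neighbor pairs that are themselves tied: Chen–Quinn–Zara. Each forms one triangle with Chen, for 1 in total.

1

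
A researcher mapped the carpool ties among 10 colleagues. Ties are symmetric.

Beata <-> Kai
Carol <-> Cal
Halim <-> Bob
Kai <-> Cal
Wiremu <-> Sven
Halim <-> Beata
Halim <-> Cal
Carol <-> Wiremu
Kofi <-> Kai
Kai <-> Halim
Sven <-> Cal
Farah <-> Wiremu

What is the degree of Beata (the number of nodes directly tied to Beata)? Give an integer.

2

Beata is directly tied to Halim and Kai. That is 2 neighbors, so the degree of Beata is 2.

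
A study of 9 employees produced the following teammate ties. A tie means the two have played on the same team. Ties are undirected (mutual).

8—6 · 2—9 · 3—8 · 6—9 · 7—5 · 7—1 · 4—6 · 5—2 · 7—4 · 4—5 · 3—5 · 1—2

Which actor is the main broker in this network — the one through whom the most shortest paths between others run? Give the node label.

Unnormalized betweenness of each node: 1:5/6, 2:31/6, 3:5/2, 4:43/12, 5:47/6, 6:16/3, 7:3, 8:3/2, 9:9/4.
5 has the largest value, 47/6, making it the main broker — the node through which the most shortest paths run.

5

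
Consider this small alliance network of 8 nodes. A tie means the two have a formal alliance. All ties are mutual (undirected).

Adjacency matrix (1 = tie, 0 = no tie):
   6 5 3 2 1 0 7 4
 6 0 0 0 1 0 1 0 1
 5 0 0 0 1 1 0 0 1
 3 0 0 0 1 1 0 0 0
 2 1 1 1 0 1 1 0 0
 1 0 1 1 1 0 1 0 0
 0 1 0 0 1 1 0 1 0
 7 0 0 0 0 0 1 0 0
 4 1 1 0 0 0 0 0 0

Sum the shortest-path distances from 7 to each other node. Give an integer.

Distances from 7: 0:1, 1:2, 2:2, 3:3, 4:3, 5:3, 6:2.
Sum = 1 + 2 + 2 + 3 + 3 + 3 + 2 = 16.

16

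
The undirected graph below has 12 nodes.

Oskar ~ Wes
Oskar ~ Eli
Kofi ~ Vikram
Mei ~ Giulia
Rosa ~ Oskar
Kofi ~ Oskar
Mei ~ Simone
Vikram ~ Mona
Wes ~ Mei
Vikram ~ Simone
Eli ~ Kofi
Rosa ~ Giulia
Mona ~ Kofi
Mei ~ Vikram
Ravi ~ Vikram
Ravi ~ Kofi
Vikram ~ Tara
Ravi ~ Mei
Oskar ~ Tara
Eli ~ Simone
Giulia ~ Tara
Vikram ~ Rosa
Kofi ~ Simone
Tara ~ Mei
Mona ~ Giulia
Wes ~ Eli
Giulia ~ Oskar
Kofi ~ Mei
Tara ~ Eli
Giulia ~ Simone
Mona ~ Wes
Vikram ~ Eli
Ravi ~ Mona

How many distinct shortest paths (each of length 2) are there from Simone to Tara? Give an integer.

The shortest distance is 2. The length-2 paths are: Simone–Vikram–Tara; Simone–Mei–Tara; Simone–Eli–Tara; Simone–Giulia–Tara.
That gives 4 distinct shortest paths.

4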